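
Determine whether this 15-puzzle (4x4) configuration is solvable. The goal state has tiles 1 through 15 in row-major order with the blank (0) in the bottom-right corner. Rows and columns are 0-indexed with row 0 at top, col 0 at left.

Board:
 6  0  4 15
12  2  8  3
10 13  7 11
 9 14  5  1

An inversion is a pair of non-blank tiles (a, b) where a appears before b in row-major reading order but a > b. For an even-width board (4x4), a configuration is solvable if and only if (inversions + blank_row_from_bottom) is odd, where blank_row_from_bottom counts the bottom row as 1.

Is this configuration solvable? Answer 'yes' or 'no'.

Inversions: 54
Blank is in row 0 (0-indexed from top), which is row 4 counting from the bottom (bottom = 1).
54 + 4 = 58, which is even, so the puzzle is not solvable.

Answer: no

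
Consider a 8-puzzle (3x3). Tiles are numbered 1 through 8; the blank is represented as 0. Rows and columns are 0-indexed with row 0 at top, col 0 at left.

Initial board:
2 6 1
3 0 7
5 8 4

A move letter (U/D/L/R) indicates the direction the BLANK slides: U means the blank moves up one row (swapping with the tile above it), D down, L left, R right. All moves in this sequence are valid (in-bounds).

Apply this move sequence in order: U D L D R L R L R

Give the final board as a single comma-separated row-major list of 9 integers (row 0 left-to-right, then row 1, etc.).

Answer: 2, 6, 1, 5, 3, 7, 8, 0, 4

Derivation:
After move 1 (U):
2 0 1
3 6 7
5 8 4

After move 2 (D):
2 6 1
3 0 7
5 8 4

After move 3 (L):
2 6 1
0 3 7
5 8 4

After move 4 (D):
2 6 1
5 3 7
0 8 4

After move 5 (R):
2 6 1
5 3 7
8 0 4

After move 6 (L):
2 6 1
5 3 7
0 8 4

After move 7 (R):
2 6 1
5 3 7
8 0 4

After move 8 (L):
2 6 1
5 3 7
0 8 4

After move 9 (R):
2 6 1
5 3 7
8 0 4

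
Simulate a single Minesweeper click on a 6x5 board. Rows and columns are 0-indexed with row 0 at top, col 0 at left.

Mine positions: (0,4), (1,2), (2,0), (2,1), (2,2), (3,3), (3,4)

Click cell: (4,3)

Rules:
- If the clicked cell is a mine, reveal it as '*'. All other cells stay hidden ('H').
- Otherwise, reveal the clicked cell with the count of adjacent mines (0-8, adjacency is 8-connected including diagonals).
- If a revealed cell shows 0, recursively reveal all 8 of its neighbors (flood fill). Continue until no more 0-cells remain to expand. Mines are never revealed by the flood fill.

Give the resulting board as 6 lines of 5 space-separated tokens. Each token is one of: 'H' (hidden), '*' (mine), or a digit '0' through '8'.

H H H H H
H H H H H
H H H H H
H H H H H
H H H 2 H
H H H H H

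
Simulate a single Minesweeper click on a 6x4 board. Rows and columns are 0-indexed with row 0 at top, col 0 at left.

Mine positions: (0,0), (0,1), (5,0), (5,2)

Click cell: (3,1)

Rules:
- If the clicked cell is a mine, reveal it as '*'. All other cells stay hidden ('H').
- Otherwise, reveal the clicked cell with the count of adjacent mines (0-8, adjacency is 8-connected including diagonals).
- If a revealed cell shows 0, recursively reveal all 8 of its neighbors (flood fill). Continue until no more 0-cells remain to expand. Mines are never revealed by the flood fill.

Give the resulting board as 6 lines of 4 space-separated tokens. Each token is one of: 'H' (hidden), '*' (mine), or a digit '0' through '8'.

H H 1 0
2 2 1 0
0 0 0 0
0 0 0 0
1 2 1 1
H H H H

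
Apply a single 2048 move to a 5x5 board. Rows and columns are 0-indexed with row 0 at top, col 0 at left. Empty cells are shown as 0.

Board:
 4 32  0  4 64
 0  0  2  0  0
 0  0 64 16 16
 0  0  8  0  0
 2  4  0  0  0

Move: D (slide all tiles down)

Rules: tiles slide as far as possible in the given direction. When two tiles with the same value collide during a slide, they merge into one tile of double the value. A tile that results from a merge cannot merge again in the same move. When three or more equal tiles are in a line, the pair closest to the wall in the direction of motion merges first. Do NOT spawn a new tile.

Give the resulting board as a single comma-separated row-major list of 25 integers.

Answer: 0, 0, 0, 0, 0, 0, 0, 0, 0, 0, 0, 0, 2, 0, 0, 4, 32, 64, 4, 64, 2, 4, 8, 16, 16

Derivation:
Slide down:
col 0: [4, 0, 0, 0, 2] -> [0, 0, 0, 4, 2]
col 1: [32, 0, 0, 0, 4] -> [0, 0, 0, 32, 4]
col 2: [0, 2, 64, 8, 0] -> [0, 0, 2, 64, 8]
col 3: [4, 0, 16, 0, 0] -> [0, 0, 0, 4, 16]
col 4: [64, 0, 16, 0, 0] -> [0, 0, 0, 64, 16]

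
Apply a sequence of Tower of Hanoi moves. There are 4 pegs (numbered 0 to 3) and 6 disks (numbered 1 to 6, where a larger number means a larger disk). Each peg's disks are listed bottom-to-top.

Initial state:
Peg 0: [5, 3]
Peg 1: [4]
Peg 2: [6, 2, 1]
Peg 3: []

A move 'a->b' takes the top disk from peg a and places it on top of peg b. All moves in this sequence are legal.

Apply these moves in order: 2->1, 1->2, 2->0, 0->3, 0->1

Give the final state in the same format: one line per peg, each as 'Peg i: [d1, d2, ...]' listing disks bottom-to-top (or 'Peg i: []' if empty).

After move 1 (2->1):
Peg 0: [5, 3]
Peg 1: [4, 1]
Peg 2: [6, 2]
Peg 3: []

After move 2 (1->2):
Peg 0: [5, 3]
Peg 1: [4]
Peg 2: [6, 2, 1]
Peg 3: []

After move 3 (2->0):
Peg 0: [5, 3, 1]
Peg 1: [4]
Peg 2: [6, 2]
Peg 3: []

After move 4 (0->3):
Peg 0: [5, 3]
Peg 1: [4]
Peg 2: [6, 2]
Peg 3: [1]

After move 5 (0->1):
Peg 0: [5]
Peg 1: [4, 3]
Peg 2: [6, 2]
Peg 3: [1]

Answer: Peg 0: [5]
Peg 1: [4, 3]
Peg 2: [6, 2]
Peg 3: [1]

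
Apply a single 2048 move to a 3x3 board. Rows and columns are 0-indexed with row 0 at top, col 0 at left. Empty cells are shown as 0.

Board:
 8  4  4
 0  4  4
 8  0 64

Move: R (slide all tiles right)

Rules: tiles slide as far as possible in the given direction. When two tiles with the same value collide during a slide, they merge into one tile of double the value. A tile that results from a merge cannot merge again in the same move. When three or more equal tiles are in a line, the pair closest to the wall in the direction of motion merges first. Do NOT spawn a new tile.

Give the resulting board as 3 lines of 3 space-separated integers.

Slide right:
row 0: [8, 4, 4] -> [0, 8, 8]
row 1: [0, 4, 4] -> [0, 0, 8]
row 2: [8, 0, 64] -> [0, 8, 64]

Answer:  0  8  8
 0  0  8
 0  8 64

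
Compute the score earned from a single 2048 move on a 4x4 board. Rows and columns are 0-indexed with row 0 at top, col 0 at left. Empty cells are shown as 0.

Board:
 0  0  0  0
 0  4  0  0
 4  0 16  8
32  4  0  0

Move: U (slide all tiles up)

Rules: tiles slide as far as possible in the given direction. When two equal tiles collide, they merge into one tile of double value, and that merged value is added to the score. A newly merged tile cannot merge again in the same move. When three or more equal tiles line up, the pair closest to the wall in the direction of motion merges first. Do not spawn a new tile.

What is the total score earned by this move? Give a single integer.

Slide up:
col 0: [0, 0, 4, 32] -> [4, 32, 0, 0]  score +0 (running 0)
col 1: [0, 4, 0, 4] -> [8, 0, 0, 0]  score +8 (running 8)
col 2: [0, 0, 16, 0] -> [16, 0, 0, 0]  score +0 (running 8)
col 3: [0, 0, 8, 0] -> [8, 0, 0, 0]  score +0 (running 8)
Board after move:
 4  8 16  8
32  0  0  0
 0  0  0  0
 0  0  0  0

Answer: 8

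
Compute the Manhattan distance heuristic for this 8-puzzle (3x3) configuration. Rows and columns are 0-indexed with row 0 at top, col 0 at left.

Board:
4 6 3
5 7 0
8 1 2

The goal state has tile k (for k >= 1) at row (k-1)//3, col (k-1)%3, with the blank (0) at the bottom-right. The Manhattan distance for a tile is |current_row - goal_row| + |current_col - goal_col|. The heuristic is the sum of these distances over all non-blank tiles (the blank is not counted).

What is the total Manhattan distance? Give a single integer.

Answer: 13

Derivation:
Tile 4: (0,0)->(1,0) = 1
Tile 6: (0,1)->(1,2) = 2
Tile 3: (0,2)->(0,2) = 0
Tile 5: (1,0)->(1,1) = 1
Tile 7: (1,1)->(2,0) = 2
Tile 8: (2,0)->(2,1) = 1
Tile 1: (2,1)->(0,0) = 3
Tile 2: (2,2)->(0,1) = 3
Sum: 1 + 2 + 0 + 1 + 2 + 1 + 3 + 3 = 13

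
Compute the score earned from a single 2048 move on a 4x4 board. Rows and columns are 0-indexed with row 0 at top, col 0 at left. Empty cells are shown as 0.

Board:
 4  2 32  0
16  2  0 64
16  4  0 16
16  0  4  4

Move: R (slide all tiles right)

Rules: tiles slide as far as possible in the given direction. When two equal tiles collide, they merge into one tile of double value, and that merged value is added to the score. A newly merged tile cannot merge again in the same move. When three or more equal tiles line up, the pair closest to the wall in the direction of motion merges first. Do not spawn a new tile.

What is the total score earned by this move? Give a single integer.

Answer: 8

Derivation:
Slide right:
row 0: [4, 2, 32, 0] -> [0, 4, 2, 32]  score +0 (running 0)
row 1: [16, 2, 0, 64] -> [0, 16, 2, 64]  score +0 (running 0)
row 2: [16, 4, 0, 16] -> [0, 16, 4, 16]  score +0 (running 0)
row 3: [16, 0, 4, 4] -> [0, 0, 16, 8]  score +8 (running 8)
Board after move:
 0  4  2 32
 0 16  2 64
 0 16  4 16
 0  0 16  8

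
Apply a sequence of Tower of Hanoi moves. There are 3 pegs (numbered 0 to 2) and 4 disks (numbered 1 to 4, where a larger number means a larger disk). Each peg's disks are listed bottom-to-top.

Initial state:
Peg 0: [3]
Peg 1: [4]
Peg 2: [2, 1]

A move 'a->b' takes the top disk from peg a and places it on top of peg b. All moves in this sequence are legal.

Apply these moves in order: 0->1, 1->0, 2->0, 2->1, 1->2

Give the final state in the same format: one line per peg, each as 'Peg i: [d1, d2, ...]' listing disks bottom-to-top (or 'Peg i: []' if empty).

Answer: Peg 0: [3, 1]
Peg 1: [4]
Peg 2: [2]

Derivation:
After move 1 (0->1):
Peg 0: []
Peg 1: [4, 3]
Peg 2: [2, 1]

After move 2 (1->0):
Peg 0: [3]
Peg 1: [4]
Peg 2: [2, 1]

After move 3 (2->0):
Peg 0: [3, 1]
Peg 1: [4]
Peg 2: [2]

After move 4 (2->1):
Peg 0: [3, 1]
Peg 1: [4, 2]
Peg 2: []

After move 5 (1->2):
Peg 0: [3, 1]
Peg 1: [4]
Peg 2: [2]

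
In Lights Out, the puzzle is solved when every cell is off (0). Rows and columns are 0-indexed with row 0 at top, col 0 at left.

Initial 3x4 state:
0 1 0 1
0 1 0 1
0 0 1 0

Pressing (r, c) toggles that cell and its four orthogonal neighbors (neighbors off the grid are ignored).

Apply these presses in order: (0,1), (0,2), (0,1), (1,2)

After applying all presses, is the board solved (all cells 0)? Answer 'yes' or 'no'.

After press 1 at (0,1):
1 0 1 1
0 0 0 1
0 0 1 0

After press 2 at (0,2):
1 1 0 0
0 0 1 1
0 0 1 0

After press 3 at (0,1):
0 0 1 0
0 1 1 1
0 0 1 0

After press 4 at (1,2):
0 0 0 0
0 0 0 0
0 0 0 0

Lights still on: 0

Answer: yes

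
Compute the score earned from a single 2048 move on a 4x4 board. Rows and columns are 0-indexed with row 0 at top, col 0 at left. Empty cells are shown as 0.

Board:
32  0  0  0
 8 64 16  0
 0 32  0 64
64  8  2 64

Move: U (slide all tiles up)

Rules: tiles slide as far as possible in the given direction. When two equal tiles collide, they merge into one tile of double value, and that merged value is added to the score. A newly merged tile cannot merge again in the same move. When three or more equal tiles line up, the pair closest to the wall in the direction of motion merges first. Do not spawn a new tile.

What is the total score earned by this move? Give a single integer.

Answer: 128

Derivation:
Slide up:
col 0: [32, 8, 0, 64] -> [32, 8, 64, 0]  score +0 (running 0)
col 1: [0, 64, 32, 8] -> [64, 32, 8, 0]  score +0 (running 0)
col 2: [0, 16, 0, 2] -> [16, 2, 0, 0]  score +0 (running 0)
col 3: [0, 0, 64, 64] -> [128, 0, 0, 0]  score +128 (running 128)
Board after move:
 32  64  16 128
  8  32   2   0
 64   8   0   0
  0   0   0   0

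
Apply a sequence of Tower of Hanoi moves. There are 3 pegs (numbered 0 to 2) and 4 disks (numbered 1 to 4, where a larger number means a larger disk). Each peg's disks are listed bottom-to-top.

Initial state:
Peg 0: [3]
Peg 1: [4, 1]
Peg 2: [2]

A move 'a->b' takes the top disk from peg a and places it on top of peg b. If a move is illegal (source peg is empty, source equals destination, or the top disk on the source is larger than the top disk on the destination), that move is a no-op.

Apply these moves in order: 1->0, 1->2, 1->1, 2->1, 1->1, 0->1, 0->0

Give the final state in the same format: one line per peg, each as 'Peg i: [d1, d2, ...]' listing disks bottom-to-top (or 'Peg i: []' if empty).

After move 1 (1->0):
Peg 0: [3, 1]
Peg 1: [4]
Peg 2: [2]

After move 2 (1->2):
Peg 0: [3, 1]
Peg 1: [4]
Peg 2: [2]

After move 3 (1->1):
Peg 0: [3, 1]
Peg 1: [4]
Peg 2: [2]

After move 4 (2->1):
Peg 0: [3, 1]
Peg 1: [4, 2]
Peg 2: []

After move 5 (1->1):
Peg 0: [3, 1]
Peg 1: [4, 2]
Peg 2: []

After move 6 (0->1):
Peg 0: [3]
Peg 1: [4, 2, 1]
Peg 2: []

After move 7 (0->0):
Peg 0: [3]
Peg 1: [4, 2, 1]
Peg 2: []

Answer: Peg 0: [3]
Peg 1: [4, 2, 1]
Peg 2: []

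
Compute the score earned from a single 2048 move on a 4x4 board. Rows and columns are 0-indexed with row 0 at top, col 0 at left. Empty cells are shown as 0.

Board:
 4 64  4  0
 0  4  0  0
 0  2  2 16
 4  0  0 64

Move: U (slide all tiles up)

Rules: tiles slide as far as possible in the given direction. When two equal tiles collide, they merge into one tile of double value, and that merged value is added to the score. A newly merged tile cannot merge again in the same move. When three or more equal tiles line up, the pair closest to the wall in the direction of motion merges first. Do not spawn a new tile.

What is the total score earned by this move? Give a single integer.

Answer: 8

Derivation:
Slide up:
col 0: [4, 0, 0, 4] -> [8, 0, 0, 0]  score +8 (running 8)
col 1: [64, 4, 2, 0] -> [64, 4, 2, 0]  score +0 (running 8)
col 2: [4, 0, 2, 0] -> [4, 2, 0, 0]  score +0 (running 8)
col 3: [0, 0, 16, 64] -> [16, 64, 0, 0]  score +0 (running 8)
Board after move:
 8 64  4 16
 0  4  2 64
 0  2  0  0
 0  0  0  0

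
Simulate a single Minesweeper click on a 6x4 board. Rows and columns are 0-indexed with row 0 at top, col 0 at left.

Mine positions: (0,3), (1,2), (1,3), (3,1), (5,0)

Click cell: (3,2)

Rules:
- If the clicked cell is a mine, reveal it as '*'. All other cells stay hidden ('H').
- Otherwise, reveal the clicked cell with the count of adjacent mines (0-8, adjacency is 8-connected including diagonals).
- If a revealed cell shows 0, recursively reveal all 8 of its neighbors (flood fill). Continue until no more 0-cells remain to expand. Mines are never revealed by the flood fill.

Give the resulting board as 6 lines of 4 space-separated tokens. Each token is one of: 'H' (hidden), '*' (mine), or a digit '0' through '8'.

H H H H
H H H H
H H H H
H H 1 H
H H H H
H H H H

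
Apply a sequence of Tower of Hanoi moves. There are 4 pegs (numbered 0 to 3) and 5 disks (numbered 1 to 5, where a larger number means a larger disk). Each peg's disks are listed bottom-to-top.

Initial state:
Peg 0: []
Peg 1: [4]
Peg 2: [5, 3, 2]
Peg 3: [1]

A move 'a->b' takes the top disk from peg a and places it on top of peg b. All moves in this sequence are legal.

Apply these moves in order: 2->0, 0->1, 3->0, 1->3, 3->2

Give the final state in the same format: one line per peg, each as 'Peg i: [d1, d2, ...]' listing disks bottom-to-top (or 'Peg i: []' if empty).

Answer: Peg 0: [1]
Peg 1: [4]
Peg 2: [5, 3, 2]
Peg 3: []

Derivation:
After move 1 (2->0):
Peg 0: [2]
Peg 1: [4]
Peg 2: [5, 3]
Peg 3: [1]

After move 2 (0->1):
Peg 0: []
Peg 1: [4, 2]
Peg 2: [5, 3]
Peg 3: [1]

After move 3 (3->0):
Peg 0: [1]
Peg 1: [4, 2]
Peg 2: [5, 3]
Peg 3: []

After move 4 (1->3):
Peg 0: [1]
Peg 1: [4]
Peg 2: [5, 3]
Peg 3: [2]

After move 5 (3->2):
Peg 0: [1]
Peg 1: [4]
Peg 2: [5, 3, 2]
Peg 3: []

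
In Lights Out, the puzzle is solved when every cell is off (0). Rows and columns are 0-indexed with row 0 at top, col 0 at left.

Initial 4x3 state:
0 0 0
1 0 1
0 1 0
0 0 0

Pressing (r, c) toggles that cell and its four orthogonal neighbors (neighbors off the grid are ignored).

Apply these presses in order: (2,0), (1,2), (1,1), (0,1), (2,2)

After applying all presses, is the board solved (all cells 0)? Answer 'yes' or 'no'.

Answer: no

Derivation:
After press 1 at (2,0):
0 0 0
0 0 1
1 0 0
1 0 0

After press 2 at (1,2):
0 0 1
0 1 0
1 0 1
1 0 0

After press 3 at (1,1):
0 1 1
1 0 1
1 1 1
1 0 0

After press 4 at (0,1):
1 0 0
1 1 1
1 1 1
1 0 0

After press 5 at (2,2):
1 0 0
1 1 0
1 0 0
1 0 1

Lights still on: 6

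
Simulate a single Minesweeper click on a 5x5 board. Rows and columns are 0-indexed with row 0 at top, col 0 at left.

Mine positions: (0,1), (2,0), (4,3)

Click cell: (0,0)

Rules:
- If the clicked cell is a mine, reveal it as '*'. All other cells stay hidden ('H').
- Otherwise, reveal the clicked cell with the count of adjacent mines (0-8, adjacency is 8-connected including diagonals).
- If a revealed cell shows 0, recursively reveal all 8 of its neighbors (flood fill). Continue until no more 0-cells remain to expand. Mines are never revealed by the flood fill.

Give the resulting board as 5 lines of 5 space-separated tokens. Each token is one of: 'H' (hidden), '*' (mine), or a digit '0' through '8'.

1 H H H H
H H H H H
H H H H H
H H H H H
H H H H H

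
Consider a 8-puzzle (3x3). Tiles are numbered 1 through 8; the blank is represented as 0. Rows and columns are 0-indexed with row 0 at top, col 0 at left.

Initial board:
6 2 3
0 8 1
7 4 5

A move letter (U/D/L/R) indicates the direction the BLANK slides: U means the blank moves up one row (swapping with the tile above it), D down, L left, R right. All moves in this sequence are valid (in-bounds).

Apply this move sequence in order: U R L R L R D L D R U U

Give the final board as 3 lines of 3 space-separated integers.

Answer: 2 0 3
7 8 1
4 6 5

Derivation:
After move 1 (U):
0 2 3
6 8 1
7 4 5

After move 2 (R):
2 0 3
6 8 1
7 4 5

After move 3 (L):
0 2 3
6 8 1
7 4 5

After move 4 (R):
2 0 3
6 8 1
7 4 5

After move 5 (L):
0 2 3
6 8 1
7 4 5

After move 6 (R):
2 0 3
6 8 1
7 4 5

After move 7 (D):
2 8 3
6 0 1
7 4 5

After move 8 (L):
2 8 3
0 6 1
7 4 5

After move 9 (D):
2 8 3
7 6 1
0 4 5

After move 10 (R):
2 8 3
7 6 1
4 0 5

After move 11 (U):
2 8 3
7 0 1
4 6 5

After move 12 (U):
2 0 3
7 8 1
4 6 5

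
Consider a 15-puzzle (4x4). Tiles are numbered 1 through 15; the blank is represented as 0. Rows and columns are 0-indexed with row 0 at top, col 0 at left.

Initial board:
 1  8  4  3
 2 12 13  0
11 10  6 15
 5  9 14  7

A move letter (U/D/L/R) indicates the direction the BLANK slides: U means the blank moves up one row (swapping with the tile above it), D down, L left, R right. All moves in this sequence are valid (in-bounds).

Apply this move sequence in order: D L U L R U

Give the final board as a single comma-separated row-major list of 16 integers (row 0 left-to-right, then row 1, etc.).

Answer: 1, 8, 0, 3, 2, 12, 4, 15, 11, 10, 13, 6, 5, 9, 14, 7

Derivation:
After move 1 (D):
 1  8  4  3
 2 12 13 15
11 10  6  0
 5  9 14  7

After move 2 (L):
 1  8  4  3
 2 12 13 15
11 10  0  6
 5  9 14  7

After move 3 (U):
 1  8  4  3
 2 12  0 15
11 10 13  6
 5  9 14  7

After move 4 (L):
 1  8  4  3
 2  0 12 15
11 10 13  6
 5  9 14  7

After move 5 (R):
 1  8  4  3
 2 12  0 15
11 10 13  6
 5  9 14  7

After move 6 (U):
 1  8  0  3
 2 12  4 15
11 10 13  6
 5  9 14  7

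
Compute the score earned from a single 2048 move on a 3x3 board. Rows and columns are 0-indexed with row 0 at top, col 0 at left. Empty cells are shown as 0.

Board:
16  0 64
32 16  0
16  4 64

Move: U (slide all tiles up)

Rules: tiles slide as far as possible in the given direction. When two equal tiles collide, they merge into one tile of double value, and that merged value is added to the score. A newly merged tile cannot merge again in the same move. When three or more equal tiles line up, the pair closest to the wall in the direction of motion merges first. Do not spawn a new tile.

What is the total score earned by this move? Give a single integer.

Slide up:
col 0: [16, 32, 16] -> [16, 32, 16]  score +0 (running 0)
col 1: [0, 16, 4] -> [16, 4, 0]  score +0 (running 0)
col 2: [64, 0, 64] -> [128, 0, 0]  score +128 (running 128)
Board after move:
 16  16 128
 32   4   0
 16   0   0

Answer: 128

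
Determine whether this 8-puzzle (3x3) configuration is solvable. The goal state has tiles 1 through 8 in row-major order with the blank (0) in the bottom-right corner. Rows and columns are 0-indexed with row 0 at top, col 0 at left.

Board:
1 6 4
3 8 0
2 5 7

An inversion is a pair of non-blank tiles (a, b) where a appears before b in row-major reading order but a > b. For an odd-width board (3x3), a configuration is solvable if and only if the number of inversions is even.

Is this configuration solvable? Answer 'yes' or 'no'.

Answer: yes

Derivation:
Inversions (pairs i<j in row-major order where tile[i] > tile[j] > 0): 10
10 is even, so the puzzle is solvable.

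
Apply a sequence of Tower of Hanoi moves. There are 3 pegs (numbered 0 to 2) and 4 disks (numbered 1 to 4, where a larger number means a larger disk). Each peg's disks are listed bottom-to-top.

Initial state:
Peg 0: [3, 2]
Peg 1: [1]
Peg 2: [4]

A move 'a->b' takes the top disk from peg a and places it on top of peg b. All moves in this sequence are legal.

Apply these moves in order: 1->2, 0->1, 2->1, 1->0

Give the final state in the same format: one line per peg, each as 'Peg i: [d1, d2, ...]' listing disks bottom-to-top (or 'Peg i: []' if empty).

After move 1 (1->2):
Peg 0: [3, 2]
Peg 1: []
Peg 2: [4, 1]

After move 2 (0->1):
Peg 0: [3]
Peg 1: [2]
Peg 2: [4, 1]

After move 3 (2->1):
Peg 0: [3]
Peg 1: [2, 1]
Peg 2: [4]

After move 4 (1->0):
Peg 0: [3, 1]
Peg 1: [2]
Peg 2: [4]

Answer: Peg 0: [3, 1]
Peg 1: [2]
Peg 2: [4]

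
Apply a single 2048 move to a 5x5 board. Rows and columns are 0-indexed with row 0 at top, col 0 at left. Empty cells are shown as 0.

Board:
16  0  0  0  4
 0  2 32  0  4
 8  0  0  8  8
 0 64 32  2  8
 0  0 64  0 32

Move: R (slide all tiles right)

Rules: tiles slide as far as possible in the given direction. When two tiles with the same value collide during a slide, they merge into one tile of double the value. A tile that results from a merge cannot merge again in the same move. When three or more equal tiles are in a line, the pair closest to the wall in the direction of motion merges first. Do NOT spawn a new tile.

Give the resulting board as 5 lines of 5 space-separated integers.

Answer:  0  0  0 16  4
 0  0  2 32  4
 0  0  0  8 16
 0 64 32  2  8
 0  0  0 64 32

Derivation:
Slide right:
row 0: [16, 0, 0, 0, 4] -> [0, 0, 0, 16, 4]
row 1: [0, 2, 32, 0, 4] -> [0, 0, 2, 32, 4]
row 2: [8, 0, 0, 8, 8] -> [0, 0, 0, 8, 16]
row 3: [0, 64, 32, 2, 8] -> [0, 64, 32, 2, 8]
row 4: [0, 0, 64, 0, 32] -> [0, 0, 0, 64, 32]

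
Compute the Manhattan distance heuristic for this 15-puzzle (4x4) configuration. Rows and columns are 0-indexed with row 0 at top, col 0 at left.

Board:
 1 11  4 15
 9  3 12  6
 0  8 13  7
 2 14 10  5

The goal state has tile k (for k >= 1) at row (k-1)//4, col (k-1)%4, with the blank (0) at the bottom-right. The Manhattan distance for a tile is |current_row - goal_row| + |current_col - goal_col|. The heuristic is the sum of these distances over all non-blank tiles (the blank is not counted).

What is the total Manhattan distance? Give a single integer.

Tile 1: at (0,0), goal (0,0), distance |0-0|+|0-0| = 0
Tile 11: at (0,1), goal (2,2), distance |0-2|+|1-2| = 3
Tile 4: at (0,2), goal (0,3), distance |0-0|+|2-3| = 1
Tile 15: at (0,3), goal (3,2), distance |0-3|+|3-2| = 4
Tile 9: at (1,0), goal (2,0), distance |1-2|+|0-0| = 1
Tile 3: at (1,1), goal (0,2), distance |1-0|+|1-2| = 2
Tile 12: at (1,2), goal (2,3), distance |1-2|+|2-3| = 2
Tile 6: at (1,3), goal (1,1), distance |1-1|+|3-1| = 2
Tile 8: at (2,1), goal (1,3), distance |2-1|+|1-3| = 3
Tile 13: at (2,2), goal (3,0), distance |2-3|+|2-0| = 3
Tile 7: at (2,3), goal (1,2), distance |2-1|+|3-2| = 2
Tile 2: at (3,0), goal (0,1), distance |3-0|+|0-1| = 4
Tile 14: at (3,1), goal (3,1), distance |3-3|+|1-1| = 0
Tile 10: at (3,2), goal (2,1), distance |3-2|+|2-1| = 2
Tile 5: at (3,3), goal (1,0), distance |3-1|+|3-0| = 5
Sum: 0 + 3 + 1 + 4 + 1 + 2 + 2 + 2 + 3 + 3 + 2 + 4 + 0 + 2 + 5 = 34

Answer: 34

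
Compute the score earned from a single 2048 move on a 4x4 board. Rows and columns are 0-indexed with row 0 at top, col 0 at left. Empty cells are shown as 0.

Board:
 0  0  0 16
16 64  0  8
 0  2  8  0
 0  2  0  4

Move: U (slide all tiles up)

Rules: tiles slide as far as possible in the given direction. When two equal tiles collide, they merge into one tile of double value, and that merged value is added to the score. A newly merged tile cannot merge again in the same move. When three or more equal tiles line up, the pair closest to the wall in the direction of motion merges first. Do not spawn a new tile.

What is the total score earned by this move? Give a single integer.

Answer: 4

Derivation:
Slide up:
col 0: [0, 16, 0, 0] -> [16, 0, 0, 0]  score +0 (running 0)
col 1: [0, 64, 2, 2] -> [64, 4, 0, 0]  score +4 (running 4)
col 2: [0, 0, 8, 0] -> [8, 0, 0, 0]  score +0 (running 4)
col 3: [16, 8, 0, 4] -> [16, 8, 4, 0]  score +0 (running 4)
Board after move:
16 64  8 16
 0  4  0  8
 0  0  0  4
 0  0  0  0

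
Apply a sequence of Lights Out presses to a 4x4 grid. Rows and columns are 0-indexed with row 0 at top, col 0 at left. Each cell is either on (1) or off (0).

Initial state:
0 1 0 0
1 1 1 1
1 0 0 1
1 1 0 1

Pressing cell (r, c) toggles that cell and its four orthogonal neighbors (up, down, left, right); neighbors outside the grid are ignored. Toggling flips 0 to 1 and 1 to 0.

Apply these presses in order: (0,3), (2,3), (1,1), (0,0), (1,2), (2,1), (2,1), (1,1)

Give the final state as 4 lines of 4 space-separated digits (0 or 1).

Answer: 1 0 0 1
0 0 0 0
1 0 0 0
1 1 0 0

Derivation:
After press 1 at (0,3):
0 1 1 1
1 1 1 0
1 0 0 1
1 1 0 1

After press 2 at (2,3):
0 1 1 1
1 1 1 1
1 0 1 0
1 1 0 0

After press 3 at (1,1):
0 0 1 1
0 0 0 1
1 1 1 0
1 1 0 0

After press 4 at (0,0):
1 1 1 1
1 0 0 1
1 1 1 0
1 1 0 0

After press 5 at (1,2):
1 1 0 1
1 1 1 0
1 1 0 0
1 1 0 0

After press 6 at (2,1):
1 1 0 1
1 0 1 0
0 0 1 0
1 0 0 0

After press 7 at (2,1):
1 1 0 1
1 1 1 0
1 1 0 0
1 1 0 0

After press 8 at (1,1):
1 0 0 1
0 0 0 0
1 0 0 0
1 1 0 0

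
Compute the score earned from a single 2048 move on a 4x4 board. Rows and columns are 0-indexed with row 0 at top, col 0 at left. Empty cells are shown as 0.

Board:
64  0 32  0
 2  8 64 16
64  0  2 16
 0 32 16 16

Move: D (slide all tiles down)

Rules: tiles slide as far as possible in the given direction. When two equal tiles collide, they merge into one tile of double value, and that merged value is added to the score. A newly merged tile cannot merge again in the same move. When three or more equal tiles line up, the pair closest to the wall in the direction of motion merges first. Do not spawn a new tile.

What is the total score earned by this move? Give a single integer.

Slide down:
col 0: [64, 2, 64, 0] -> [0, 64, 2, 64]  score +0 (running 0)
col 1: [0, 8, 0, 32] -> [0, 0, 8, 32]  score +0 (running 0)
col 2: [32, 64, 2, 16] -> [32, 64, 2, 16]  score +0 (running 0)
col 3: [0, 16, 16, 16] -> [0, 0, 16, 32]  score +32 (running 32)
Board after move:
 0  0 32  0
64  0 64  0
 2  8  2 16
64 32 16 32

Answer: 32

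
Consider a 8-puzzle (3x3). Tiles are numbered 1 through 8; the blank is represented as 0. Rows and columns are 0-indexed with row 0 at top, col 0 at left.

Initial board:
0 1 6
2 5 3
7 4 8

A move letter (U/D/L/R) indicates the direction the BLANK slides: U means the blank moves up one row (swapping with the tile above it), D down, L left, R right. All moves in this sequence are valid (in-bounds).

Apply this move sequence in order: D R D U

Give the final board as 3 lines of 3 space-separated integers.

Answer: 2 1 6
5 0 3
7 4 8

Derivation:
After move 1 (D):
2 1 6
0 5 3
7 4 8

After move 2 (R):
2 1 6
5 0 3
7 4 8

After move 3 (D):
2 1 6
5 4 3
7 0 8

After move 4 (U):
2 1 6
5 0 3
7 4 8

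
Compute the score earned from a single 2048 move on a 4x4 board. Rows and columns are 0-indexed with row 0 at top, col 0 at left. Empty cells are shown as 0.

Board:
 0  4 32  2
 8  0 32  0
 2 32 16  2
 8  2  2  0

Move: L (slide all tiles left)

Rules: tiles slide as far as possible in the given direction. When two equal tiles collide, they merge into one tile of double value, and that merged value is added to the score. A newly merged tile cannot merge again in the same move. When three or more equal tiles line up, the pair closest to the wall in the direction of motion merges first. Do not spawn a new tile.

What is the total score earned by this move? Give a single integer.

Slide left:
row 0: [0, 4, 32, 2] -> [4, 32, 2, 0]  score +0 (running 0)
row 1: [8, 0, 32, 0] -> [8, 32, 0, 0]  score +0 (running 0)
row 2: [2, 32, 16, 2] -> [2, 32, 16, 2]  score +0 (running 0)
row 3: [8, 2, 2, 0] -> [8, 4, 0, 0]  score +4 (running 4)
Board after move:
 4 32  2  0
 8 32  0  0
 2 32 16  2
 8  4  0  0

Answer: 4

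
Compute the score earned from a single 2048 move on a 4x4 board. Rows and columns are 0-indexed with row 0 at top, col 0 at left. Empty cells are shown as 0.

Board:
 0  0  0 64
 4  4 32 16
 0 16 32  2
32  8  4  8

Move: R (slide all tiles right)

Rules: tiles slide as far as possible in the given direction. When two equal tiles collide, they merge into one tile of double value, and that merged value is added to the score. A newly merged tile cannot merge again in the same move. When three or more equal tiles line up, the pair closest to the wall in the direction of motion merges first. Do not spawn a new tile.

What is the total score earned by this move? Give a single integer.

Slide right:
row 0: [0, 0, 0, 64] -> [0, 0, 0, 64]  score +0 (running 0)
row 1: [4, 4, 32, 16] -> [0, 8, 32, 16]  score +8 (running 8)
row 2: [0, 16, 32, 2] -> [0, 16, 32, 2]  score +0 (running 8)
row 3: [32, 8, 4, 8] -> [32, 8, 4, 8]  score +0 (running 8)
Board after move:
 0  0  0 64
 0  8 32 16
 0 16 32  2
32  8  4  8

Answer: 8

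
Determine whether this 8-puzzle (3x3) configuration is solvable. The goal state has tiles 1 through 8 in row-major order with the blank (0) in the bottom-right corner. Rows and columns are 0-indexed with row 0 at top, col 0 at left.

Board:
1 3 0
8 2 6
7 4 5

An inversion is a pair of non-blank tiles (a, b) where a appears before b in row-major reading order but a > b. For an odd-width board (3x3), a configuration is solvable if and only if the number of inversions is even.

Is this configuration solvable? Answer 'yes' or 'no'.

Answer: yes

Derivation:
Inversions (pairs i<j in row-major order where tile[i] > tile[j] > 0): 10
10 is even, so the puzzle is solvable.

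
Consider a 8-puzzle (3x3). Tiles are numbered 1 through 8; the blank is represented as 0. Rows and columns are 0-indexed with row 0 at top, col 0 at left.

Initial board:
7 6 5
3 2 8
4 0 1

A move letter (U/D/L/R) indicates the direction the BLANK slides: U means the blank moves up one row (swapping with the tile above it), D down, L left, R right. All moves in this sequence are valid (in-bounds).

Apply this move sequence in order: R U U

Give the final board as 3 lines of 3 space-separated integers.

After move 1 (R):
7 6 5
3 2 8
4 1 0

After move 2 (U):
7 6 5
3 2 0
4 1 8

After move 3 (U):
7 6 0
3 2 5
4 1 8

Answer: 7 6 0
3 2 5
4 1 8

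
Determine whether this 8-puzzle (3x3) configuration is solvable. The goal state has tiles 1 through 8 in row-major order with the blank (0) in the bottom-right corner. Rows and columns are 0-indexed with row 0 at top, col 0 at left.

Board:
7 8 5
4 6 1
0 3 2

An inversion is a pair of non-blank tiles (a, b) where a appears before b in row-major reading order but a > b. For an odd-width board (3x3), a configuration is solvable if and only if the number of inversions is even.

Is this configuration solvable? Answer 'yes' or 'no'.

Answer: no

Derivation:
Inversions (pairs i<j in row-major order where tile[i] > tile[j] > 0): 23
23 is odd, so the puzzle is not solvable.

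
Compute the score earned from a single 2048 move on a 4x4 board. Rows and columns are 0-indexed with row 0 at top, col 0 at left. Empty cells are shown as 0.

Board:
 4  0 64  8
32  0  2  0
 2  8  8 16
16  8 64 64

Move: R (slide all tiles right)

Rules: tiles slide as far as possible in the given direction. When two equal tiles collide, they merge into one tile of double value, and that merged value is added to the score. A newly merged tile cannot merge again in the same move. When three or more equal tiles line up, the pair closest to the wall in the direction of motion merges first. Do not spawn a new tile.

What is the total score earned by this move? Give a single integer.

Answer: 144

Derivation:
Slide right:
row 0: [4, 0, 64, 8] -> [0, 4, 64, 8]  score +0 (running 0)
row 1: [32, 0, 2, 0] -> [0, 0, 32, 2]  score +0 (running 0)
row 2: [2, 8, 8, 16] -> [0, 2, 16, 16]  score +16 (running 16)
row 3: [16, 8, 64, 64] -> [0, 16, 8, 128]  score +128 (running 144)
Board after move:
  0   4  64   8
  0   0  32   2
  0   2  16  16
  0  16   8 128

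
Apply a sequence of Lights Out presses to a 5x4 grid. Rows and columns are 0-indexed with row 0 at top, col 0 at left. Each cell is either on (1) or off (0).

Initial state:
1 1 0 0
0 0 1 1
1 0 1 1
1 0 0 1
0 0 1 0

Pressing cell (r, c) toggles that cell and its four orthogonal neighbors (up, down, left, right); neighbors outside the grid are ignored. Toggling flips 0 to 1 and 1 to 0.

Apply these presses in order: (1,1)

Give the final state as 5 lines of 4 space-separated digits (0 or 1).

Answer: 1 0 0 0
1 1 0 1
1 1 1 1
1 0 0 1
0 0 1 0

Derivation:
After press 1 at (1,1):
1 0 0 0
1 1 0 1
1 1 1 1
1 0 0 1
0 0 1 0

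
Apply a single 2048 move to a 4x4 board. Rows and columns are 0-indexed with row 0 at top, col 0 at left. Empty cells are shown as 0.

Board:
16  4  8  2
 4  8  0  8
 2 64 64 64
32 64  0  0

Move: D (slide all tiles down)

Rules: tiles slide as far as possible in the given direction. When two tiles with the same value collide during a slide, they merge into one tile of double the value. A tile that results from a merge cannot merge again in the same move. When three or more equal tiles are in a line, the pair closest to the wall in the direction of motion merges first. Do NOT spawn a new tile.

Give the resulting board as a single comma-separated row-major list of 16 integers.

Slide down:
col 0: [16, 4, 2, 32] -> [16, 4, 2, 32]
col 1: [4, 8, 64, 64] -> [0, 4, 8, 128]
col 2: [8, 0, 64, 0] -> [0, 0, 8, 64]
col 3: [2, 8, 64, 0] -> [0, 2, 8, 64]

Answer: 16, 0, 0, 0, 4, 4, 0, 2, 2, 8, 8, 8, 32, 128, 64, 64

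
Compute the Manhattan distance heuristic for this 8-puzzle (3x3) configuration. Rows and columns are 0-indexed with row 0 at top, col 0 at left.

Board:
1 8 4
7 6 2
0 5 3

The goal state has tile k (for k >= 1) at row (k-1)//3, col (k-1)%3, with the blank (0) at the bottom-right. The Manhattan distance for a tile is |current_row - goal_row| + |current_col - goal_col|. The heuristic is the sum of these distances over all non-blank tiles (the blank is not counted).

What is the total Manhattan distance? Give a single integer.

Answer: 12

Derivation:
Tile 1: (0,0)->(0,0) = 0
Tile 8: (0,1)->(2,1) = 2
Tile 4: (0,2)->(1,0) = 3
Tile 7: (1,0)->(2,0) = 1
Tile 6: (1,1)->(1,2) = 1
Tile 2: (1,2)->(0,1) = 2
Tile 5: (2,1)->(1,1) = 1
Tile 3: (2,2)->(0,2) = 2
Sum: 0 + 2 + 3 + 1 + 1 + 2 + 1 + 2 = 12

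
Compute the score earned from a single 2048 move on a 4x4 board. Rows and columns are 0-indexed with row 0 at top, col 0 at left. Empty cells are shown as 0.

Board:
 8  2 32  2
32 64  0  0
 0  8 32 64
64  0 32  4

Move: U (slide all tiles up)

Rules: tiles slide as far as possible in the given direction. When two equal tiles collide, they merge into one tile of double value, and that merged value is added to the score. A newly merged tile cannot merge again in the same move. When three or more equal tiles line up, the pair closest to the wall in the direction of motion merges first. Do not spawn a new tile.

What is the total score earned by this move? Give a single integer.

Slide up:
col 0: [8, 32, 0, 64] -> [8, 32, 64, 0]  score +0 (running 0)
col 1: [2, 64, 8, 0] -> [2, 64, 8, 0]  score +0 (running 0)
col 2: [32, 0, 32, 32] -> [64, 32, 0, 0]  score +64 (running 64)
col 3: [2, 0, 64, 4] -> [2, 64, 4, 0]  score +0 (running 64)
Board after move:
 8  2 64  2
32 64 32 64
64  8  0  4
 0  0  0  0

Answer: 64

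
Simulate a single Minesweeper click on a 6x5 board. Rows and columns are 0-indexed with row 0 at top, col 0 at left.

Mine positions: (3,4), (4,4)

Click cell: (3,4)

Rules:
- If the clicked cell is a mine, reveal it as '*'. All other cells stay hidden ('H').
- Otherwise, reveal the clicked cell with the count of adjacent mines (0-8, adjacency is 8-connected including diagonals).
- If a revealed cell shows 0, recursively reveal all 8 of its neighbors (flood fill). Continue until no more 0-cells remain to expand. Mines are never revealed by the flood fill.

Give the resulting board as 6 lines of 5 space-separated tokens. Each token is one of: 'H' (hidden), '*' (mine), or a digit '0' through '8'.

H H H H H
H H H H H
H H H H H
H H H H *
H H H H H
H H H H H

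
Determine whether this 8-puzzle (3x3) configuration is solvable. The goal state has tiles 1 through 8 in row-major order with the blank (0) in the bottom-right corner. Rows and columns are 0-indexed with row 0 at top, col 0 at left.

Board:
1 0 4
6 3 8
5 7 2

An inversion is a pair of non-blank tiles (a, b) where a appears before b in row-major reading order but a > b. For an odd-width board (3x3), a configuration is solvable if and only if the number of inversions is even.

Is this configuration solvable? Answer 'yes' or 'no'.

Answer: no

Derivation:
Inversions (pairs i<j in row-major order where tile[i] > tile[j] > 0): 11
11 is odd, so the puzzle is not solvable.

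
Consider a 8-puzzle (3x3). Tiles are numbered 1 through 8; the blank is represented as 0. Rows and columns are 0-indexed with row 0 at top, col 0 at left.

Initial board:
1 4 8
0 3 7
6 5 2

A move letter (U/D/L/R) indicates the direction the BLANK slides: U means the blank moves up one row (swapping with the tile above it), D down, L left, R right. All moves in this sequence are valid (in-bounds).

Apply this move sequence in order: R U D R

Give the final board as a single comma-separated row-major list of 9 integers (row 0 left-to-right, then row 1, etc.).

Answer: 1, 4, 8, 3, 7, 0, 6, 5, 2

Derivation:
After move 1 (R):
1 4 8
3 0 7
6 5 2

After move 2 (U):
1 0 8
3 4 7
6 5 2

After move 3 (D):
1 4 8
3 0 7
6 5 2

After move 4 (R):
1 4 8
3 7 0
6 5 2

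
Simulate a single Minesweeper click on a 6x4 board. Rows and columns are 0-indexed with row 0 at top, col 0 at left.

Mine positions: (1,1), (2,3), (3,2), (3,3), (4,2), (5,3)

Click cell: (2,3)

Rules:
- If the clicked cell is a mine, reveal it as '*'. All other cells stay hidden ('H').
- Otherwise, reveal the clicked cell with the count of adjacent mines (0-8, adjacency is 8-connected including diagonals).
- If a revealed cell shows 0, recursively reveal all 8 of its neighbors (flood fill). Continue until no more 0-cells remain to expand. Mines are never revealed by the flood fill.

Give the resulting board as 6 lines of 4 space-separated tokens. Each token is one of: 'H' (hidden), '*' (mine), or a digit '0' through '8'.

H H H H
H H H H
H H H *
H H H H
H H H H
H H H H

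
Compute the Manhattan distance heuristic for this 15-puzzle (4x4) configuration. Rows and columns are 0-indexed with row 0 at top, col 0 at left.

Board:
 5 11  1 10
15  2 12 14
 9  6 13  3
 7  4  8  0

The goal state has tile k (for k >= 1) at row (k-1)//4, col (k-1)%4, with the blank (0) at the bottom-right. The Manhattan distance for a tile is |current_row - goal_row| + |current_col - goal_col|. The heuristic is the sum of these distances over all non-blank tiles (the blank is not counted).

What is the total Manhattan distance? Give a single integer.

Tile 5: (0,0)->(1,0) = 1
Tile 11: (0,1)->(2,2) = 3
Tile 1: (0,2)->(0,0) = 2
Tile 10: (0,3)->(2,1) = 4
Tile 15: (1,0)->(3,2) = 4
Tile 2: (1,1)->(0,1) = 1
Tile 12: (1,2)->(2,3) = 2
Tile 14: (1,3)->(3,1) = 4
Tile 9: (2,0)->(2,0) = 0
Tile 6: (2,1)->(1,1) = 1
Tile 13: (2,2)->(3,0) = 3
Tile 3: (2,3)->(0,2) = 3
Tile 7: (3,0)->(1,2) = 4
Tile 4: (3,1)->(0,3) = 5
Tile 8: (3,2)->(1,3) = 3
Sum: 1 + 3 + 2 + 4 + 4 + 1 + 2 + 4 + 0 + 1 + 3 + 3 + 4 + 5 + 3 = 40

Answer: 40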